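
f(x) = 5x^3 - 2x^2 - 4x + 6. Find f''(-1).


First derivative:
f'(x) = 15x^2 - 4x - 4
Second derivative:
f''(x) = 30x - 4
Substitute x = -1:
f''(-1) = 30 * (-1) - 4
= -30 - 4
= -34

-34


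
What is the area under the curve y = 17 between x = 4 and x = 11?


The area under a constant function y = 17 is a rectangle.
Width = 11 - 4 = 7
Height = 17
Area = width * height
= 7 * 17
= 119

119


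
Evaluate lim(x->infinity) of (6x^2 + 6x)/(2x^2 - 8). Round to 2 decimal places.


For limits at infinity with equal-degree polynomials,
we compare leading coefficients.
Numerator leading term: 6x^2
Denominator leading term: 2x^2
Divide both by x^2:
lim = (6 + 6/x) / (2 - 8/x^2)
As x -> infinity, the 1/x and 1/x^2 terms vanish:
= 6/2 = 3 = 3.00

3.00


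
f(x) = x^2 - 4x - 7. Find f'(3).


Differentiate term by term using power and sum rules:
f(x) = x^2 - 4x - 7
f'(x) = 2x - 4
Substitute x = 3:
f'(3) = 2 * 3 - 4
= 6 - 4
= 2

2


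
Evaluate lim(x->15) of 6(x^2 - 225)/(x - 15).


Direct substitution gives 0/0, so we factor the numerator.
Factor: 6(x^2 - 225) = 6 * (x - 15)(x + 15)
Cancel the common factor (x - 15):
6(x^2 - 225)/(x - 15) = 6 * (x + 15)
Now substitute x = 15:
= 6 * (15 + 15) = 180

180


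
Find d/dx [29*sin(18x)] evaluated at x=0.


Apply the chain rule to differentiate 29*sin(18x):
d/dx [29*sin(18x)]
= 29 * cos(18x) * d/dx(18x)
= 29 * 18 * cos(18x)
= 522 * cos(18x)
Evaluate at x = 0:
= 522 * cos(0)
= 522 * 1
= 522

522


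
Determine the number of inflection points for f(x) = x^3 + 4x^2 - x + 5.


Inflection points occur where f''(x) = 0 and concavity changes.
f(x) = x^3 + 4x^2 - x + 5
f'(x) = 3x^2 + 8x - 1
f''(x) = 6x + 8
Set f''(x) = 0:
6x + 8 = 0
x = -8 / 6 = -4/3
Since f''(x) is linear (degree 1), it changes sign at this point.
Therefore there is exactly 1 inflection point.

1


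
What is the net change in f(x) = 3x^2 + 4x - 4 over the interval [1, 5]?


Net change = f(b) - f(a)
f(x) = 3x^2 + 4x - 4
Compute f(5):
f(5) = 3 * 5^2 + 4 * 5 - 4
= 75 + 20 - 4
= 91
Compute f(1):
f(1) = 3 * 1^2 + 4 * 1 - 4
= 3 + 4 - 4
= 3
Net change = 91 - 3 = 88

88


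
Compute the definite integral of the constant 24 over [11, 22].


The integral of a constant k over [a, b] equals k * (b - a).
integral from 11 to 22 of 24 dx
= 24 * (22 - 11)
= 24 * 11
= 264

264


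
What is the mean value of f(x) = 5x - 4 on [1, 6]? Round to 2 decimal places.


Average value = 1/(b-a) * integral from a to b of f(x) dx
First compute the integral of 5x - 4:
F(x) = (5/2)x^2 - 4x
F(6) = 5/2 * 36 - 4 * 6 = 66
F(1) = 5/2 * 1 - 4 * 1 = -3/2
Integral = 66 - (-3/2) = 135/2
Average = (135/2) / (6 - 1) = (135/2) / 5
= 27/2 = 13.50

13.50


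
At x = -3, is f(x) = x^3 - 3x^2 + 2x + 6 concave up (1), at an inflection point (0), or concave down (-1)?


Concavity is determined by the sign of f''(x).
f(x) = x^3 - 3x^2 + 2x + 6
f'(x) = 3x^2 - 6x + 2
f''(x) = 6x - 6
f''(-3) = 6 * (-3) - 6
= -18 - 6
= -24
Since f''(-3) < 0, the function is concave down (-1)

-1


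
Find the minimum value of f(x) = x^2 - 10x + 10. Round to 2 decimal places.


For a quadratic f(x) = ax^2 + bx + c with a > 0, the minimum is at the vertex.
Vertex x-coordinate: x = -b/(2a)
x = -(-10) / (2 * 1)
x = 10/2 = 5
Substitute back to find the minimum value:
f(5) = 1 * 5^2 - 10 * 5 + 10
= 25 - 50 + 10
= -15 = -15.00

-15.00


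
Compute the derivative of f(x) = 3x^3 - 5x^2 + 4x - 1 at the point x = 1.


Differentiate f(x) = 3x^3 - 5x^2 + 4x - 1 term by term:
f'(x) = 9x^2 - 10x + 4
Substitute x = 1:
f'(1) = 9 * 1^2 - 10 * 1 + 4
= 9 - 10 + 4
= 3

3


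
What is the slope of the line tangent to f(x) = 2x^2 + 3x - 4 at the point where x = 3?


The slope of the tangent line equals f'(x) at the point.
f(x) = 2x^2 + 3x - 4
f'(x) = 4x + 3
At x = 3:
f'(3) = 4 * 3 + 3
= 12 + 3
= 15

15


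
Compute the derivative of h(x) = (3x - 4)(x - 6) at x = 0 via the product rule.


Let u(x) = 3x - 4 and v(x) = x - 6
u'(x) = 3
v'(x) = 1
Product rule: h'(x) = u'(x)*v(x) + u(x)*v'(x)
= 3 * (x - 6) + (3x - 4) * 1
At x = 0:
u(0) = 3 * 0 - 4 = -4
v(0) = 1 * 0 - 6 = -6
h'(0) = 3 * (-6) + (-4) * 1
= -18 - 4
= -22

-22


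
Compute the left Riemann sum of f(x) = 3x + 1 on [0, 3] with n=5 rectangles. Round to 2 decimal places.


Left Riemann sum uses left endpoints of each subinterval.
Interval: [0, 3], n = 5
dx = (3 - 0) / 5 = 3/5
Left endpoints: [0, 3/5, 6/5, 9/5, 12/5]
f values: [1, 14/5, 23/5, 32/5, 41/5]
Sum = dx * (sum of f values)
= 3/5 * 23
= 69/5 = 13.80

13.80


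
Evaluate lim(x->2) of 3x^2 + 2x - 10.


Since polynomials are continuous, we use direct substitution.
lim(x->2) of 3x^2 + 2x - 10
= 3 * 2^2 + 2 * 2 - 10
= 12 + 4 - 10
= 6

6


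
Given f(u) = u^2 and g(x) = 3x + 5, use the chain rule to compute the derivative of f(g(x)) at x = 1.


Using the chain rule: (f(g(x)))' = f'(g(x)) * g'(x)
First, find g(1):
g(1) = 3 * 1 + 5 = 8
Next, f'(u) = 2u
And g'(x) = 3
So f'(g(1)) * g'(1)
= 2 * 8 * 3
= 48

48


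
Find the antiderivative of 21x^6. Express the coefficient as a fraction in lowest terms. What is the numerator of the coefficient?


Apply the power rule for integration:
integral of ax^n dx = a/(n+1) * x^(n+1) + C
integral of 21x^6 dx
= 21/7 * x^7 + C
= 3 * x^7 + C
The coefficient in lowest terms is 3 = 3/1, so its numerator is 3

3


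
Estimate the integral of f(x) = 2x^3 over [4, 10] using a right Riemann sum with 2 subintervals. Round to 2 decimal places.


Right Riemann sum uses right endpoints of each subinterval.
Interval: [4, 10], n = 2
dx = (10 - 4) / 2 = 3
Right endpoints: [7, 10]
f values: [686, 2000]
Sum = dx * (sum of f values)
= 3 * 2686
= 8058 = 8058.00

8058.00


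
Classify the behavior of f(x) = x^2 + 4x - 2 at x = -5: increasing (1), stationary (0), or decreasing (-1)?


Compute f'(x) to determine behavior:
f'(x) = 2x + 4
f'(-5) = 2 * (-5) + 4
= -10 + 4
= -6
Since f'(-5) < 0, the function is decreasing (-1)

-1


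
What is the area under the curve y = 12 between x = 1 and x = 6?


The area under a constant function y = 12 is a rectangle.
Width = 6 - 1 = 5
Height = 12
Area = width * height
= 5 * 12
= 60

60


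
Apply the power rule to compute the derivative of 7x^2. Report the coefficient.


We apply the power rule: d/dx [ax^n] = a*n * x^(n-1)
d/dx [7x^2]
= 7 * 2 * x^(2-1)
= 14x
The coefficient is 14

14


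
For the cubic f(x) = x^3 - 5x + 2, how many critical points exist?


Find where f'(x) = 0:
f(x) = x^3 - 5x + 2
f'(x) = 3x^2 - 5
This is a quadratic in x. Use the discriminant to count real roots.
Discriminant = (0)^2 - 4 * 3 * (-5)
= 0 - (-60)
= 60
Since discriminant > 0, f'(x) = 0 has 2 real solutions.
Number of critical points: 2

2


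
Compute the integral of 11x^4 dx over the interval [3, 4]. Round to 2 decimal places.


Find the antiderivative of 11x^4:
F(x) = 11/5 * x^5
Apply the Fundamental Theorem of Calculus:
F(4) - F(3)
= 11/5 * 4^5 - 11/5 * 3^5
= 11/5 * (1024 - 243)
= 11/5 * 781
= 8591/5 = 1718.20

1718.20


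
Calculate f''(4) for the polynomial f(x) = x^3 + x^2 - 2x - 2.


First derivative:
f'(x) = 3x^2 + 2x - 2
Second derivative:
f''(x) = 6x + 2
Substitute x = 4:
f''(4) = 6 * 4 + 2
= 24 + 2
= 26

26


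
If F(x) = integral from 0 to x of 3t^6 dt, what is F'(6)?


By the Fundamental Theorem of Calculus (Part 1):
If F(x) = integral from 0 to x of f(t) dt, then F'(x) = f(x)
Here f(t) = 3t^6
So F'(x) = 3x^6
Evaluate at x = 6:
F'(6) = 3 * 6^6
= 3 * 46656
= 139968

139968


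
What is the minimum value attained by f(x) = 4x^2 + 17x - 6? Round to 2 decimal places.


For a quadratic f(x) = ax^2 + bx + c with a > 0, the minimum is at the vertex.
Vertex x-coordinate: x = -b/(2a)
x = -(17) / (2 * 4)
x = -17/8
Substitute back to find the minimum value:
f(-17/8) = 4 * (-17/8)^2 + 17 * (-17/8) - 6
= 289/16 - 289/8 - 6
= -385/16 ≈ -24.06

-24.06


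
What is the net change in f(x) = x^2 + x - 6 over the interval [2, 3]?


Net change = f(b) - f(a)
f(x) = x^2 + x - 6
Compute f(3):
f(3) = 1 * 3^2 + 1 * 3 - 6
= 9 + 3 - 6
= 6
Compute f(2):
f(2) = 1 * 2^2 + 1 * 2 - 6
= 4 + 2 - 6
= 0
Net change = 6 - 0 = 6

6


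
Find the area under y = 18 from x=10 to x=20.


The area under a constant function y = 18 is a rectangle.
Width = 20 - 10 = 10
Height = 18
Area = width * height
= 10 * 18
= 180

180


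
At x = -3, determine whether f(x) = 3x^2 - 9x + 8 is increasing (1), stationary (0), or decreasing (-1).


Compute f'(x) to determine behavior:
f'(x) = 6x - 9
f'(-3) = 6 * (-3) - 9
= -18 - 9
= -27
Since f'(-3) < 0, the function is decreasing (-1)

-1


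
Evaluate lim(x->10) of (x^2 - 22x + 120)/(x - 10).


Direct substitution gives 0/0, so we factor the numerator.
Factor: (x^2 - 22x + 120) = (x - 10)(x - 12)
Cancel the common factor (x - 10):
(x^2 - 22x + 120)/(x - 10) = (x - 12)
Now substitute x = 10:
= (10) - (12) = -2

-2


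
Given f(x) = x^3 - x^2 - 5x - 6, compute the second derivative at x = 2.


First derivative:
f'(x) = 3x^2 - 2x - 5
Second derivative:
f''(x) = 6x - 2
Substitute x = 2:
f''(2) = 6 * 2 - 2
= 12 - 2
= 10

10


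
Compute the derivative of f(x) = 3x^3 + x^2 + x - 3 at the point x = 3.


Differentiate f(x) = 3x^3 + x^2 + x - 3 term by term:
f'(x) = 9x^2 + 2x + 1
Substitute x = 3:
f'(3) = 9 * 3^2 + 2 * 3 + 1
= 81 + 6 + 1
= 88

88


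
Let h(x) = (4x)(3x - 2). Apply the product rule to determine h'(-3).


Let u(x) = 4x and v(x) = 3x - 2
u'(x) = 4
v'(x) = 3
Product rule: h'(x) = u'(x)*v(x) + u(x)*v'(x)
= 4 * (3x - 2) + (4x) * 3
At x = -3:
u(-3) = 4 * (-3) + 0 = -12
v(-3) = 3 * (-3) - 2 = -11
h'(-3) = 4 * (-11) + (-12) * 3
= -44 - 36
= -80

-80


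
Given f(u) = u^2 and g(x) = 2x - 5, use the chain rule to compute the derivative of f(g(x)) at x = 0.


Using the chain rule: (f(g(x)))' = f'(g(x)) * g'(x)
First, find g(0):
g(0) = 2 * 0 - 5 = -5
Next, f'(u) = 2u
And g'(x) = 2
So f'(g(0)) * g'(0)
= 2 * (-5) * 2
= -20

-20


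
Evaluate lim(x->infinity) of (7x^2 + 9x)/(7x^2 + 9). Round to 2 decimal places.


For limits at infinity with equal-degree polynomials,
we compare leading coefficients.
Numerator leading term: 7x^2
Denominator leading term: 7x^2
Divide both by x^2:
lim = (7 + 9/x) / (7 + 9/x^2)
As x -> infinity, the 1/x and 1/x^2 terms vanish:
= 7/7 = 1 = 1.00

1.00


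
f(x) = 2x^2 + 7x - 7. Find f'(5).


Differentiate term by term using power and sum rules:
f(x) = 2x^2 + 7x - 7
f'(x) = 4x + 7
Substitute x = 5:
f'(5) = 4 * 5 + 7
= 20 + 7
= 27

27


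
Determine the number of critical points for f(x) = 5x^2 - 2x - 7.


Find where f'(x) = 0:
f'(x) = 10x - 2
Set f'(x) = 0:
10x - 2 = 0
x = 2 / 10 = 1/5
This is a linear equation in x, so there is exactly one solution.
Number of critical points: 1

1


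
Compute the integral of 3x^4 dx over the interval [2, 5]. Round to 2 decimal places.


Find the antiderivative of 3x^4:
F(x) = 3/5 * x^5
Apply the Fundamental Theorem of Calculus:
F(5) - F(2)
= 3/5 * 5^5 - 3/5 * 2^5
= 3/5 * (3125 - 32)
= 3/5 * 3093
= 9279/5 = 1855.80

1855.80


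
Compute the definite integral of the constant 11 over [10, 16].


The integral of a constant k over [a, b] equals k * (b - a).
integral from 10 to 16 of 11 dx
= 11 * (16 - 10)
= 11 * 6
= 66

66


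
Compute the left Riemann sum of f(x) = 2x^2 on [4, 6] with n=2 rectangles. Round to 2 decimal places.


Left Riemann sum uses left endpoints of each subinterval.
Interval: [4, 6], n = 2
dx = (6 - 4) / 2 = 1
Left endpoints: [4, 5]
f values: [32, 50]
Sum = dx * (sum of f values)
= 1 * 82
= 82 = 82.00

82.00


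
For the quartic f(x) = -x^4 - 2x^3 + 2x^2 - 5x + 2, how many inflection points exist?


Inflection points occur where f''(x) = 0 and concavity changes.
f(x) = -x^4 - 2x^3 + 2x^2 - 5x + 2
f'(x) = -4x^3 - 6x^2 + 4x - 5
f''(x) = -12x^2 - 12x + 4
This is a quadratic in x. Use the discriminant to count real roots.
Discriminant = (-12)^2 - 4 * (-12) * 4
= 144 - (-192)
= 336
Since discriminant > 0, f''(x) = 0 has 2 distinct real solutions.
A quadratic with two distinct real roots changes sign at each root, so concavity changes at both.
Number of inflection points: 2

2


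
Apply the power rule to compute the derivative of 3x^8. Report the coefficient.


We apply the power rule: d/dx [ax^n] = a*n * x^(n-1)
d/dx [3x^8]
= 3 * 8 * x^(8-1)
= 24x^7
The coefficient is 24

24


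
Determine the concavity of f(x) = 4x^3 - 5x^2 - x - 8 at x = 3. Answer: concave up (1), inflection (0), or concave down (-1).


Concavity is determined by the sign of f''(x).
f(x) = 4x^3 - 5x^2 - x - 8
f'(x) = 12x^2 - 10x - 1
f''(x) = 24x - 10
f''(3) = 24 * 3 - 10
= 72 - 10
= 62
Since f''(3) > 0, the function is concave up (1)

1


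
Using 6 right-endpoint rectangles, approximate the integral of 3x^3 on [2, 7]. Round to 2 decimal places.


Right Riemann sum uses right endpoints of each subinterval.
Interval: [2, 7], n = 6
dx = (7 - 2) / 6 = 5/6
Right endpoints: [17/6, 11/3, 9/2, 16/3, 37/6, 7]
f values: [4913/72, 1331/9, 2187/8, 4096/9, 50653/72, 1029]
Sum = dx * (sum of f values)
= 5/6 * 21417/8
= 35695/16 ≈ 2230.94

2230.94


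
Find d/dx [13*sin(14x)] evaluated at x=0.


Apply the chain rule to differentiate 13*sin(14x):
d/dx [13*sin(14x)]
= 13 * cos(14x) * d/dx(14x)
= 13 * 14 * cos(14x)
= 182 * cos(14x)
Evaluate at x = 0:
= 182 * cos(0)
= 182 * 1
= 182

182


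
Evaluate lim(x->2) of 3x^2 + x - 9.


Since polynomials are continuous, we use direct substitution.
lim(x->2) of 3x^2 + x - 9
= 3 * 2^2 + 1 * 2 - 9
= 12 + 2 - 9
= 5

5


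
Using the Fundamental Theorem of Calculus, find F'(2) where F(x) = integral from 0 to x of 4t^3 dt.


By the Fundamental Theorem of Calculus (Part 1):
If F(x) = integral from 0 to x of f(t) dt, then F'(x) = f(x)
Here f(t) = 4t^3
So F'(x) = 4x^3
Evaluate at x = 2:
F'(2) = 4 * 2^3
= 4 * 8
= 32

32


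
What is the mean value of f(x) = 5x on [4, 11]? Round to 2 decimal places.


Average value = 1/(b-a) * integral from a to b of f(x) dx
First compute the integral of 5x:
F(x) = (5/2)x^2
F(11) = 5/2 * 121 + 0 * 11 = 605/2
F(4) = 5/2 * 16 + 0 * 4 = 40
Integral = 605/2 - 40 = 525/2
Average = (525/2) / (11 - 4) = (525/2) / 7
= 75/2 = 37.50

37.50


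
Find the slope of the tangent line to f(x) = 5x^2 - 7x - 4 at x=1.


The slope of the tangent line equals f'(x) at the point.
f(x) = 5x^2 - 7x - 4
f'(x) = 10x - 7
At x = 1:
f'(1) = 10 * 1 - 7
= 10 - 7
= 3

3


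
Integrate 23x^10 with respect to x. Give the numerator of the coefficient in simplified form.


Apply the power rule for integration:
integral of ax^n dx = a/(n+1) * x^(n+1) + C
integral of 23x^10 dx
= 23/11 * x^11 + C
The coefficient in lowest terms is 23/11, and its numerator is 23

23


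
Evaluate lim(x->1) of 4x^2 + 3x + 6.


Since polynomials are continuous, we use direct substitution.
lim(x->1) of 4x^2 + 3x + 6
= 4 * 1^2 + 3 * 1 + 6
= 4 + 3 + 6
= 13

13


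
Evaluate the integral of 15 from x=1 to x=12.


The integral of a constant k over [a, b] equals k * (b - a).
integral from 1 to 12 of 15 dx
= 15 * (12 - 1)
= 15 * 11
= 165

165


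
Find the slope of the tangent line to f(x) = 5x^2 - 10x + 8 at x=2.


The slope of the tangent line equals f'(x) at the point.
f(x) = 5x^2 - 10x + 8
f'(x) = 10x - 10
At x = 2:
f'(2) = 10 * 2 - 10
= 20 - 10
= 10

10


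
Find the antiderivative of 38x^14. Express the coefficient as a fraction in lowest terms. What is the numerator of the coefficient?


Apply the power rule for integration:
integral of ax^n dx = a/(n+1) * x^(n+1) + C
integral of 38x^14 dx
= 38/15 * x^15 + C
The coefficient in lowest terms is 38/15, and its numerator is 38

38


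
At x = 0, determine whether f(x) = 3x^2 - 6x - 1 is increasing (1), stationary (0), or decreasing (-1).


Compute f'(x) to determine behavior:
f'(x) = 6x - 6
f'(0) = 6 * 0 - 6
= 0 - 6
= -6
Since f'(0) < 0, the function is decreasing (-1)

-1


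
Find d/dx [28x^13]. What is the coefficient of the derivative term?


We apply the power rule: d/dx [ax^n] = a*n * x^(n-1)
d/dx [28x^13]
= 28 * 13 * x^(13-1)
= 364x^12
The coefficient is 364

364


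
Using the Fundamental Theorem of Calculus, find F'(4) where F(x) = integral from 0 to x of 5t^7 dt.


By the Fundamental Theorem of Calculus (Part 1):
If F(x) = integral from 0 to x of f(t) dt, then F'(x) = f(x)
Here f(t) = 5t^7
So F'(x) = 5x^7
Evaluate at x = 4:
F'(4) = 5 * 4^7
= 5 * 16384
= 81920

81920


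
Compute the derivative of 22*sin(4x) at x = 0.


Apply the chain rule to differentiate 22*sin(4x):
d/dx [22*sin(4x)]
= 22 * cos(4x) * d/dx(4x)
= 22 * 4 * cos(4x)
= 88 * cos(4x)
Evaluate at x = 0:
= 88 * cos(0)
= 88 * 1
= 88

88


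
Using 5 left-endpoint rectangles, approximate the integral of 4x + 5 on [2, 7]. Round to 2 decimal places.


Left Riemann sum uses left endpoints of each subinterval.
Interval: [2, 7], n = 5
dx = (7 - 2) / 5 = 1
Left endpoints: [2, 3, 4, 5, 6]
f values: [13, 17, 21, 25, 29]
Sum = dx * (sum of f values)
= 1 * 105
= 105 = 105.00

105.00


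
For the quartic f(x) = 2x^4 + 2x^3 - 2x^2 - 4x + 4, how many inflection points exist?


Inflection points occur where f''(x) = 0 and concavity changes.
f(x) = 2x^4 + 2x^3 - 2x^2 - 4x + 4
f'(x) = 8x^3 + 6x^2 - 4x - 4
f''(x) = 24x^2 + 12x - 4
This is a quadratic in x. Use the discriminant to count real roots.
Discriminant = (12)^2 - 4 * 24 * (-4)
= 144 - (-384)
= 528
Since discriminant > 0, f''(x) = 0 has 2 distinct real solutions.
A quadratic with two distinct real roots changes sign at each root, so concavity changes at both.
Number of inflection points: 2

2


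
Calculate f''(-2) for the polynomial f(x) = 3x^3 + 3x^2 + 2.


First derivative:
f'(x) = 9x^2 + 6x
Second derivative:
f''(x) = 18x + 6
Substitute x = -2:
f''(-2) = 18 * (-2) + 6
= -36 + 6
= -30

-30


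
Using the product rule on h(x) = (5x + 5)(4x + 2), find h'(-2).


Let u(x) = 5x + 5 and v(x) = 4x + 2
u'(x) = 5
v'(x) = 4
Product rule: h'(x) = u'(x)*v(x) + u(x)*v'(x)
= 5 * (4x + 2) + (5x + 5) * 4
At x = -2:
u(-2) = 5 * (-2) + 5 = -5
v(-2) = 4 * (-2) + 2 = -6
h'(-2) = 5 * (-6) + (-5) * 4
= -30 - 20
= -50

-50


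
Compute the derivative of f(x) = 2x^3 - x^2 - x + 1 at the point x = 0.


Differentiate f(x) = 2x^3 - x^2 - x + 1 term by term:
f'(x) = 6x^2 - 2x - 1
Substitute x = 0:
f'(0) = 6 * 0^2 - 2 * 0 - 1
= 0 + 0 - 1
= -1

-1


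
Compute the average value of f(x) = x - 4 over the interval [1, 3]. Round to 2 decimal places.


Average value = 1/(b-a) * integral from a to b of f(x) dx
First compute the integral of x - 4:
F(x) = (1/2)x^2 - 4x
F(3) = 1/2 * 9 - 4 * 3 = -15/2
F(1) = 1/2 * 1 - 4 * 1 = -7/2
Integral = -15/2 - (-7/2) = -4
Average = (-4) / (3 - 1) = (-4) / 2
= -2 = -2.00

-2.00


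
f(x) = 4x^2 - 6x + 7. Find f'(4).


Differentiate term by term using power and sum rules:
f(x) = 4x^2 - 6x + 7
f'(x) = 8x - 6
Substitute x = 4:
f'(4) = 8 * 4 - 6
= 32 - 6
= 26

26


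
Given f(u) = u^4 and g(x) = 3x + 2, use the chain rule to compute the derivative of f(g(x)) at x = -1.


Using the chain rule: (f(g(x)))' = f'(g(x)) * g'(x)
First, find g(-1):
g(-1) = 3 * (-1) + 2 = -1
Next, f'(u) = 4u^3
And g'(x) = 3
So f'(g(-1)) * g'(-1)
= 4 * (-1)^3 * 3
= 4 * (-1) * 3
= -12

-12


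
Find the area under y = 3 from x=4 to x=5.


The area under a constant function y = 3 is a rectangle.
Width = 5 - 4 = 1
Height = 3
Area = width * height
= 1 * 3
= 3

3


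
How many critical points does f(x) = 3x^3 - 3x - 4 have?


Find where f'(x) = 0:
f(x) = 3x^3 - 3x - 4
f'(x) = 9x^2 - 3
This is a quadratic in x. Use the discriminant to count real roots.
Discriminant = (0)^2 - 4 * 9 * (-3)
= 0 - (-108)
= 108
Since discriminant > 0, f'(x) = 0 has 2 real solutions.
Number of critical points: 2

2


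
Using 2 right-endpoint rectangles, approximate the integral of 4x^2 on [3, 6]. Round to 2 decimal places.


Right Riemann sum uses right endpoints of each subinterval.
Interval: [3, 6], n = 2
dx = (6 - 3) / 2 = 3/2
Right endpoints: [9/2, 6]
f values: [81, 144]
Sum = dx * (sum of f values)
= 3/2 * 225
= 675/2 = 337.50

337.50


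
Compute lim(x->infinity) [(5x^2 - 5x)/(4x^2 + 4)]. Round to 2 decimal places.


For limits at infinity with equal-degree polynomials,
we compare leading coefficients.
Numerator leading term: 5x^2
Denominator leading term: 4x^2
Divide both by x^2:
lim = (5 - 5/x) / (4 + 4/x^2)
As x -> infinity, the 1/x and 1/x^2 terms vanish:
= 5/4 = 1.25

1.25


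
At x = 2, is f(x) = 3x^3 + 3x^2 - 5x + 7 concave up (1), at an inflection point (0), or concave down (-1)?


Concavity is determined by the sign of f''(x).
f(x) = 3x^3 + 3x^2 - 5x + 7
f'(x) = 9x^2 + 6x - 5
f''(x) = 18x + 6
f''(2) = 18 * 2 + 6
= 36 + 6
= 42
Since f''(2) > 0, the function is concave up (1)

1


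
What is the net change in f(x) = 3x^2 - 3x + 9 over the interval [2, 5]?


Net change = f(b) - f(a)
f(x) = 3x^2 - 3x + 9
Compute f(5):
f(5) = 3 * 5^2 - 3 * 5 + 9
= 75 - 15 + 9
= 69
Compute f(2):
f(2) = 3 * 2^2 - 3 * 2 + 9
= 12 - 6 + 9
= 15
Net change = 69 - 15 = 54

54


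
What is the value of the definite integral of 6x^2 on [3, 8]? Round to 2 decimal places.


Find the antiderivative of 6x^2:
F(x) = 6/3 * x^3
Apply the Fundamental Theorem of Calculus:
F(8) - F(3)
= 6/3 * 8^3 - 6/3 * 3^3
= 6/3 * (512 - 27)
= 6/3 * 485
= 970 = 970.00

970.00


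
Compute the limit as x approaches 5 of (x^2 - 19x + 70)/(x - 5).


Direct substitution gives 0/0, so we factor the numerator.
Factor: (x^2 - 19x + 70) = (x - 5)(x - 14)
Cancel the common factor (x - 5):
(x^2 - 19x + 70)/(x - 5) = (x - 14)
Now substitute x = 5:
= (5) - (14) = -9

-9


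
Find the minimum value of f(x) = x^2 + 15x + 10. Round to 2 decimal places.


For a quadratic f(x) = ax^2 + bx + c with a > 0, the minimum is at the vertex.
Vertex x-coordinate: x = -b/(2a)
x = -(15) / (2 * 1)
x = -15/2
Substitute back to find the minimum value:
f(-15/2) = 1 * (-15/2)^2 + 15 * (-15/2) + 10
= 225/4 - 225/2 + 10
= -185/4 = -46.25

-46.25


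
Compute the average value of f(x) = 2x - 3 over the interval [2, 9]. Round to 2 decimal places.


Average value = 1/(b-a) * integral from a to b of f(x) dx
First compute the integral of 2x - 3:
F(x) = x^2 - 3x
F(9) = 1 * 81 - 3 * 9 = 54
F(2) = 1 * 4 - 3 * 2 = -2
Integral = 54 - (-2) = 56
Average = 56 / (9 - 2) = 56 / 7
= 8 = 8.00

8.00


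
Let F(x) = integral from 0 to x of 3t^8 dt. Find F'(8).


By the Fundamental Theorem of Calculus (Part 1):
If F(x) = integral from 0 to x of f(t) dt, then F'(x) = f(x)
Here f(t) = 3t^8
So F'(x) = 3x^8
Evaluate at x = 8:
F'(8) = 3 * 8^8
= 3 * 16777216
= 50331648

50331648


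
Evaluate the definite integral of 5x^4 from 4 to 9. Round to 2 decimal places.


Find the antiderivative of 5x^4:
F(x) = 5/5 * x^5
Apply the Fundamental Theorem of Calculus:
F(9) - F(4)
= 5/5 * 9^5 - 5/5 * 4^5
= 5/5 * (59049 - 1024)
= 5/5 * 58025
= 58025 = 58025.00

58025.00


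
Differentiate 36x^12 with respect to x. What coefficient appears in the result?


We apply the power rule: d/dx [ax^n] = a*n * x^(n-1)
d/dx [36x^12]
= 36 * 12 * x^(12-1)
= 432x^11
The coefficient is 432

432


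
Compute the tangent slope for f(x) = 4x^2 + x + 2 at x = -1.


The slope of the tangent line equals f'(x) at the point.
f(x) = 4x^2 + x + 2
f'(x) = 8x + 1
At x = -1:
f'(-1) = 8 * (-1) + 1
= -8 + 1
= -7

-7


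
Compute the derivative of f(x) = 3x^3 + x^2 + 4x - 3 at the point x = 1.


Differentiate f(x) = 3x^3 + x^2 + 4x - 3 term by term:
f'(x) = 9x^2 + 2x + 4
Substitute x = 1:
f'(1) = 9 * 1^2 + 2 * 1 + 4
= 9 + 2 + 4
= 15

15


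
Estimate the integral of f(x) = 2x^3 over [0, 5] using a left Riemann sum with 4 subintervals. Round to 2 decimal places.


Left Riemann sum uses left endpoints of each subinterval.
Interval: [0, 5], n = 4
dx = (5 - 0) / 4 = 5/4
Left endpoints: [0, 5/4, 5/2, 15/4]
f values: [0, 125/32, 125/4, 3375/32]
Sum = dx * (sum of f values)
= 5/4 * 1125/8
= 5625/32 ≈ 175.78

175.78


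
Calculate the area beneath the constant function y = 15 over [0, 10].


The area under a constant function y = 15 is a rectangle.
Width = 10 - 0 = 10
Height = 15
Area = width * height
= 10 * 15
= 150

150


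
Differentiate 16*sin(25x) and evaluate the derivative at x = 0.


Apply the chain rule to differentiate 16*sin(25x):
d/dx [16*sin(25x)]
= 16 * cos(25x) * d/dx(25x)
= 16 * 25 * cos(25x)
= 400 * cos(25x)
Evaluate at x = 0:
= 400 * cos(0)
= 400 * 1
= 400

400


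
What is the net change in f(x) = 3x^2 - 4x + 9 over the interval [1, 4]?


Net change = f(b) - f(a)
f(x) = 3x^2 - 4x + 9
Compute f(4):
f(4) = 3 * 4^2 - 4 * 4 + 9
= 48 - 16 + 9
= 41
Compute f(1):
f(1) = 3 * 1^2 - 4 * 1 + 9
= 3 - 4 + 9
= 8
Net change = 41 - 8 = 33

33


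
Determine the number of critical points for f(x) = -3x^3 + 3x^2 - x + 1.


Find where f'(x) = 0:
f(x) = -3x^3 + 3x^2 - x + 1
f'(x) = -9x^2 + 6x - 1
This is a quadratic in x. Use the discriminant to count real roots.
Discriminant = (6)^2 - 4 * (-9) * (-1)
= 36 - 36
= 0
Since discriminant = 0, f'(x) = 0 has exactly 1 real solution.
Number of critical points: 1

1


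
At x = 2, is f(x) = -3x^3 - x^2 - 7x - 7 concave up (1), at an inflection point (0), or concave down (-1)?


Concavity is determined by the sign of f''(x).
f(x) = -3x^3 - x^2 - 7x - 7
f'(x) = -9x^2 - 2x - 7
f''(x) = -18x - 2
f''(2) = -18 * 2 - 2
= -36 - 2
= -38
Since f''(2) < 0, the function is concave down (-1)

-1


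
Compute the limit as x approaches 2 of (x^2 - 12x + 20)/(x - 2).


Direct substitution gives 0/0, so we factor the numerator.
Factor: (x^2 - 12x + 20) = (x - 2)(x - 10)
Cancel the common factor (x - 2):
(x^2 - 12x + 20)/(x - 2) = (x - 10)
Now substitute x = 2:
= (2) - (10) = -8

-8


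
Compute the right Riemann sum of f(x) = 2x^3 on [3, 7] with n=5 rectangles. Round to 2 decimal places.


Right Riemann sum uses right endpoints of each subinterval.
Interval: [3, 7], n = 5
dx = (7 - 3) / 5 = 4/5
Right endpoints: [19/5, 23/5, 27/5, 31/5, 7]
f values: [13718/125, 24334/125, 39366/125, 59582/125, 686]
Sum = dx * (sum of f values)
= 4/5 * 1782
= 7128/5 = 1425.60

1425.60


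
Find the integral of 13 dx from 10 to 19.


The integral of a constant k over [a, b] equals k * (b - a).
integral from 10 to 19 of 13 dx
= 13 * (19 - 10)
= 13 * 9
= 117

117


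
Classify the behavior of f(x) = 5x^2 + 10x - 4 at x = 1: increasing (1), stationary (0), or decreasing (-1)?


Compute f'(x) to determine behavior:
f'(x) = 10x + 10
f'(1) = 10 * 1 + 10
= 10 + 10
= 20
Since f'(1) > 0, the function is increasing (1)

1


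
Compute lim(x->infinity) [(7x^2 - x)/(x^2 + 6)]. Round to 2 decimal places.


For limits at infinity with equal-degree polynomials,
we compare leading coefficients.
Numerator leading term: 7x^2
Denominator leading term: x^2
Divide both by x^2:
lim = (7 - 1/x) / (1 + 6/x^2)
As x -> infinity, the 1/x and 1/x^2 terms vanish:
= 7/1 = 7 = 7.00

7.00


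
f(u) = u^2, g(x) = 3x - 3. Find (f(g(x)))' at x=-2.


Using the chain rule: (f(g(x)))' = f'(g(x)) * g'(x)
First, find g(-2):
g(-2) = 3 * (-2) - 3 = -9
Next, f'(u) = 2u
And g'(x) = 3
So f'(g(-2)) * g'(-2)
= 2 * (-9) * 3
= -54

-54


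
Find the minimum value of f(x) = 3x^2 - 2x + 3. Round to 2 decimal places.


For a quadratic f(x) = ax^2 + bx + c with a > 0, the minimum is at the vertex.
Vertex x-coordinate: x = -b/(2a)
x = -(-2) / (2 * 3)
x = 2/6 = 1/3
Substitute back to find the minimum value:
f(1/3) = 3 * (1/3)^2 - 2 * (1/3) + 3
= 1/3 - 2/3 + 3
= 8/3 ≈ 2.67

2.67


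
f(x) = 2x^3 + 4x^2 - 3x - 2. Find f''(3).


First derivative:
f'(x) = 6x^2 + 8x - 3
Second derivative:
f''(x) = 12x + 8
Substitute x = 3:
f''(3) = 12 * 3 + 8
= 36 + 8
= 44

44


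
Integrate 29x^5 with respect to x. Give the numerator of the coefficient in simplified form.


Apply the power rule for integration:
integral of ax^n dx = a/(n+1) * x^(n+1) + C
integral of 29x^5 dx
= 29/6 * x^6 + C
The coefficient in lowest terms is 29/6, and its numerator is 29

29


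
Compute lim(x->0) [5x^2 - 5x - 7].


Since polynomials are continuous, we use direct substitution.
lim(x->0) of 5x^2 - 5x - 7
= 5 * 0^2 - 5 * 0 - 7
= 0 + 0 - 7
= -7

-7


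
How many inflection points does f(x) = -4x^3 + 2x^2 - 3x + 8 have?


Inflection points occur where f''(x) = 0 and concavity changes.
f(x) = -4x^3 + 2x^2 - 3x + 8
f'(x) = -12x^2 + 4x - 3
f''(x) = -24x + 4
Set f''(x) = 0:
-24x + 4 = 0
x = -4 / (-24) = 1/6
Since f''(x) is linear (degree 1), it changes sign at this point.
Therefore there is exactly 1 inflection point.

1


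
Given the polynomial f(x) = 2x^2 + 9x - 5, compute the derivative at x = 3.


Differentiate term by term using power and sum rules:
f(x) = 2x^2 + 9x - 5
f'(x) = 4x + 9
Substitute x = 3:
f'(3) = 4 * 3 + 9
= 12 + 9
= 21

21


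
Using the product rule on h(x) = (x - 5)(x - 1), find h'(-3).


Let u(x) = x - 5 and v(x) = x - 1
u'(x) = 1
v'(x) = 1
Product rule: h'(x) = u'(x)*v(x) + u(x)*v'(x)
= 1 * (x - 1) + (x - 5) * 1
At x = -3:
u(-3) = 1 * (-3) - 5 = -8
v(-3) = 1 * (-3) - 1 = -4
h'(-3) = 1 * (-4) + (-8) * 1
= -4 - 8
= -12

-12


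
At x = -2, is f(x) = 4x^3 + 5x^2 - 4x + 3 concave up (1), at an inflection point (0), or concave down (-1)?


Concavity is determined by the sign of f''(x).
f(x) = 4x^3 + 5x^2 - 4x + 3
f'(x) = 12x^2 + 10x - 4
f''(x) = 24x + 10
f''(-2) = 24 * (-2) + 10
= -48 + 10
= -38
Since f''(-2) < 0, the function is concave down (-1)

-1


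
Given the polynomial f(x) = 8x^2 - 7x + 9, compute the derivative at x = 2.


Differentiate term by term using power and sum rules:
f(x) = 8x^2 - 7x + 9
f'(x) = 16x - 7
Substitute x = 2:
f'(2) = 16 * 2 - 7
= 32 - 7
= 25

25


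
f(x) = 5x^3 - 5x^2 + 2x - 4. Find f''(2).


First derivative:
f'(x) = 15x^2 - 10x + 2
Second derivative:
f''(x) = 30x - 10
Substitute x = 2:
f''(2) = 30 * 2 - 10
= 60 - 10
= 50

50


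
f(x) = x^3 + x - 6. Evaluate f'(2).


Differentiate f(x) = x^3 + x - 6 term by term:
f'(x) = 3x^2 + 1
Substitute x = 2:
f'(2) = 3 * 2^2 + 0 * 2 + 1
= 12 + 0 + 1
= 13

13


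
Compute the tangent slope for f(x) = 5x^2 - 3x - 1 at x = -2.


The slope of the tangent line equals f'(x) at the point.
f(x) = 5x^2 - 3x - 1
f'(x) = 10x - 3
At x = -2:
f'(-2) = 10 * (-2) - 3
= -20 - 3
= -23

-23


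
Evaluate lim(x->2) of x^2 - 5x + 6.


Since polynomials are continuous, we use direct substitution.
lim(x->2) of x^2 - 5x + 6
= 1 * 2^2 - 5 * 2 + 6
= 4 - 10 + 6
= 0

0


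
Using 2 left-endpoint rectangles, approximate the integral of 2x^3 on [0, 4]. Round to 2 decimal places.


Left Riemann sum uses left endpoints of each subinterval.
Interval: [0, 4], n = 2
dx = (4 - 0) / 2 = 2
Left endpoints: [0, 2]
f values: [0, 16]
Sum = dx * (sum of f values)
= 2 * 16
= 32 = 32.00

32.00


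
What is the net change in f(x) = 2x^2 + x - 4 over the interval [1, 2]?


Net change = f(b) - f(a)
f(x) = 2x^2 + x - 4
Compute f(2):
f(2) = 2 * 2^2 + 1 * 2 - 4
= 8 + 2 - 4
= 6
Compute f(1):
f(1) = 2 * 1^2 + 1 * 1 - 4
= 2 + 1 - 4
= -1
Net change = 6 - (-1) = 7

7


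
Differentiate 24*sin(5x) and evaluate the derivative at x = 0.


Apply the chain rule to differentiate 24*sin(5x):
d/dx [24*sin(5x)]
= 24 * cos(5x) * d/dx(5x)
= 24 * 5 * cos(5x)
= 120 * cos(5x)
Evaluate at x = 0:
= 120 * cos(0)
= 120 * 1
= 120

120


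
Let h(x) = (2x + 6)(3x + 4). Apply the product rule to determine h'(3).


Let u(x) = 2x + 6 and v(x) = 3x + 4
u'(x) = 2
v'(x) = 3
Product rule: h'(x) = u'(x)*v(x) + u(x)*v'(x)
= 2 * (3x + 4) + (2x + 6) * 3
At x = 3:
u(3) = 2 * 3 + 6 = 12
v(3) = 3 * 3 + 4 = 13
h'(3) = 2 * 13 + 12 * 3
= 26 + 36
= 62

62


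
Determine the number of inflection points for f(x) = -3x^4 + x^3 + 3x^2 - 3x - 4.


Inflection points occur where f''(x) = 0 and concavity changes.
f(x) = -3x^4 + x^3 + 3x^2 - 3x - 4
f'(x) = -12x^3 + 3x^2 + 6x - 3
f''(x) = -36x^2 + 6x + 6
This is a quadratic in x. Use the discriminant to count real roots.
Discriminant = (6)^2 - 4 * (-36) * 6
= 36 - (-864)
= 900
Since discriminant > 0, f''(x) = 0 has 2 distinct real solutions.
A quadratic with two distinct real roots changes sign at each root, so concavity changes at both.
Number of inflection points: 2

2


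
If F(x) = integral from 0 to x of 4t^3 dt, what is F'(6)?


By the Fundamental Theorem of Calculus (Part 1):
If F(x) = integral from 0 to x of f(t) dt, then F'(x) = f(x)
Here f(t) = 4t^3
So F'(x) = 4x^3
Evaluate at x = 6:
F'(6) = 4 * 6^3
= 4 * 216
= 864

864


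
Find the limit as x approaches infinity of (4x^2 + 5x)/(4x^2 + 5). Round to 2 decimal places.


For limits at infinity with equal-degree polynomials,
we compare leading coefficients.
Numerator leading term: 4x^2
Denominator leading term: 4x^2
Divide both by x^2:
lim = (4 + 5/x) / (4 + 5/x^2)
As x -> infinity, the 1/x and 1/x^2 terms vanish:
= 4/4 = 1 = 1.00

1.00


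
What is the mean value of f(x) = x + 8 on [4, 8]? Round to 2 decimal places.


Average value = 1/(b-a) * integral from a to b of f(x) dx
First compute the integral of x + 8:
F(x) = (1/2)x^2 + 8x
F(8) = 1/2 * 64 + 8 * 8 = 96
F(4) = 1/2 * 16 + 8 * 4 = 40
Integral = 96 - 40 = 56
Average = 56 / (8 - 4) = 56 / 4
= 14 = 14.00

14.00


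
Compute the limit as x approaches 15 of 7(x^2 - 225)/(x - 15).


Direct substitution gives 0/0, so we factor the numerator.
Factor: 7(x^2 - 225) = 7 * (x - 15)(x + 15)
Cancel the common factor (x - 15):
7(x^2 - 225)/(x - 15) = 7 * (x + 15)
Now substitute x = 15:
= 7 * (15 + 15) = 210

210


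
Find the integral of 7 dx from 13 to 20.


The integral of a constant k over [a, b] equals k * (b - a).
integral from 13 to 20 of 7 dx
= 7 * (20 - 13)
= 7 * 7
= 49

49


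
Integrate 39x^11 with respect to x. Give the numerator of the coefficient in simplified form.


Apply the power rule for integration:
integral of ax^n dx = a/(n+1) * x^(n+1) + C
integral of 39x^11 dx
= 39/12 * x^12 + C
= 13/4 * x^12 + C
The coefficient in lowest terms is 13/4, and its numerator is 13

13


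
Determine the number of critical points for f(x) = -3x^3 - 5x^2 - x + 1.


Find where f'(x) = 0:
f(x) = -3x^3 - 5x^2 - x + 1
f'(x) = -9x^2 - 10x - 1
This is a quadratic in x. Use the discriminant to count real roots.
Discriminant = (-10)^2 - 4 * (-9) * (-1)
= 100 - 36
= 64
Since discriminant > 0, f'(x) = 0 has 2 real solutions.
Number of critical points: 2

2


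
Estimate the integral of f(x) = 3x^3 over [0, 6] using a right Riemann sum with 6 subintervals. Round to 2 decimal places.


Right Riemann sum uses right endpoints of each subinterval.
Interval: [0, 6], n = 6
dx = (6 - 0) / 6 = 1
Right endpoints: [1, 2, 3, 4, 5, 6]
f values: [3, 24, 81, 192, 375, 648]
Sum = dx * (sum of f values)
= 1 * 1323
= 1323 = 1323.00

1323.00


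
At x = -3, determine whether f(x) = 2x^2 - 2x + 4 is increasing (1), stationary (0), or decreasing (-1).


Compute f'(x) to determine behavior:
f'(x) = 4x - 2
f'(-3) = 4 * (-3) - 2
= -12 - 2
= -14
Since f'(-3) < 0, the function is decreasing (-1)

-1


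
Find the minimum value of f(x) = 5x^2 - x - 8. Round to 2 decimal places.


For a quadratic f(x) = ax^2 + bx + c with a > 0, the minimum is at the vertex.
Vertex x-coordinate: x = -b/(2a)
x = -(-1) / (2 * 5)
x = 1/10
Substitute back to find the minimum value:
f(1/10) = 5 * (1/10)^2 - 1 * (1/10) - 8
= 1/20 - 1/10 - 8
= -161/20 = -8.05

-8.05


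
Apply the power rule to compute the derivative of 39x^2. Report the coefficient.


We apply the power rule: d/dx [ax^n] = a*n * x^(n-1)
d/dx [39x^2]
= 39 * 2 * x^(2-1)
= 78x
The coefficient is 78

78


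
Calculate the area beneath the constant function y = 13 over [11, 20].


The area under a constant function y = 13 is a rectangle.
Width = 20 - 11 = 9
Height = 13
Area = width * height
= 9 * 13
= 117

117


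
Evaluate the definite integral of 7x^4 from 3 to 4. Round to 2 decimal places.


Find the antiderivative of 7x^4:
F(x) = 7/5 * x^5
Apply the Fundamental Theorem of Calculus:
F(4) - F(3)
= 7/5 * 4^5 - 7/5 * 3^5
= 7/5 * (1024 - 243)
= 7/5 * 781
= 5467/5 = 1093.40

1093.40


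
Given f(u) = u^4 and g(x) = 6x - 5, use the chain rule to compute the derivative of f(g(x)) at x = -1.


Using the chain rule: (f(g(x)))' = f'(g(x)) * g'(x)
First, find g(-1):
g(-1) = 6 * (-1) - 5 = -11
Next, f'(u) = 4u^3
And g'(x) = 6
So f'(g(-1)) * g'(-1)
= 4 * (-11)^3 * 6
= 4 * (-1331) * 6
= -31944

-31944


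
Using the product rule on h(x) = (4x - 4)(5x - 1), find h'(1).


Let u(x) = 4x - 4 and v(x) = 5x - 1
u'(x) = 4
v'(x) = 5
Product rule: h'(x) = u'(x)*v(x) + u(x)*v'(x)
= 4 * (5x - 1) + (4x - 4) * 5
At x = 1:
u(1) = 4 * 1 - 4 = 0
v(1) = 5 * 1 - 1 = 4
h'(1) = 4 * 4 + 0 * 5
= 16 + 0
= 16

16


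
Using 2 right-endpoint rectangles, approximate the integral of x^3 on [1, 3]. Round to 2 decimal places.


Right Riemann sum uses right endpoints of each subinterval.
Interval: [1, 3], n = 2
dx = (3 - 1) / 2 = 1
Right endpoints: [2, 3]
f values: [8, 27]
Sum = dx * (sum of f values)
= 1 * 35
= 35 = 35.00

35.00


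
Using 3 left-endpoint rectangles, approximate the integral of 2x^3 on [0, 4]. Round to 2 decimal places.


Left Riemann sum uses left endpoints of each subinterval.
Interval: [0, 4], n = 3
dx = (4 - 0) / 3 = 4/3
Left endpoints: [0, 4/3, 8/3]
f values: [0, 128/27, 1024/27]
Sum = dx * (sum of f values)
= 4/3 * 128/3
= 512/9 ≈ 56.89

56.89


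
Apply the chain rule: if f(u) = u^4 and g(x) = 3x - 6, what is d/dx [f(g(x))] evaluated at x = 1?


Using the chain rule: (f(g(x)))' = f'(g(x)) * g'(x)
First, find g(1):
g(1) = 3 * 1 - 6 = -3
Next, f'(u) = 4u^3
And g'(x) = 3
So f'(g(1)) * g'(1)
= 4 * (-3)^3 * 3
= 4 * (-27) * 3
= -324

-324


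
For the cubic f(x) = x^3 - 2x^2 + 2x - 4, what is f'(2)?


Differentiate f(x) = x^3 - 2x^2 + 2x - 4 term by term:
f'(x) = 3x^2 - 4x + 2
Substitute x = 2:
f'(2) = 3 * 2^2 - 4 * 2 + 2
= 12 - 8 + 2
= 6

6


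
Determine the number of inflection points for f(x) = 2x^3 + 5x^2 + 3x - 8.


Inflection points occur where f''(x) = 0 and concavity changes.
f(x) = 2x^3 + 5x^2 + 3x - 8
f'(x) = 6x^2 + 10x + 3
f''(x) = 12x + 10
Set f''(x) = 0:
12x + 10 = 0
x = -10 / 12 = -5/6
Since f''(x) is linear (degree 1), it changes sign at this point.
Therefore there is exactly 1 inflection point.

1


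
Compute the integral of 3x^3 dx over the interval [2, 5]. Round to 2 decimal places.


Find the antiderivative of 3x^3:
F(x) = 3/4 * x^4
Apply the Fundamental Theorem of Calculus:
F(5) - F(2)
= 3/4 * 5^4 - 3/4 * 2^4
= 3/4 * (625 - 16)
= 3/4 * 609
= 1827/4 = 456.75

456.75


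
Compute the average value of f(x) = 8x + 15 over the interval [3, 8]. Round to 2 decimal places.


Average value = 1/(b-a) * integral from a to b of f(x) dx
First compute the integral of 8x + 15:
F(x) = 4x^2 + 15x
F(8) = 4 * 64 + 15 * 8 = 376
F(3) = 4 * 9 + 15 * 3 = 81
Integral = 376 - 81 = 295
Average = 295 / (8 - 3) = 295 / 5
= 59 = 59.00

59.00


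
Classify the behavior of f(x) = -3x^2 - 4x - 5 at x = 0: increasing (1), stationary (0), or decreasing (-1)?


Compute f'(x) to determine behavior:
f'(x) = -6x - 4
f'(0) = -6 * 0 - 4
= 0 - 4
= -4
Since f'(0) < 0, the function is decreasing (-1)

-1


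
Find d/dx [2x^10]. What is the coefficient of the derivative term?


We apply the power rule: d/dx [ax^n] = a*n * x^(n-1)
d/dx [2x^10]
= 2 * 10 * x^(10-1)
= 20x^9
The coefficient is 20

20


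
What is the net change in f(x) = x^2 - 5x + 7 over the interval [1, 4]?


Net change = f(b) - f(a)
f(x) = x^2 - 5x + 7
Compute f(4):
f(4) = 1 * 4^2 - 5 * 4 + 7
= 16 - 20 + 7
= 3
Compute f(1):
f(1) = 1 * 1^2 - 5 * 1 + 7
= 1 - 5 + 7
= 3
Net change = 3 - 3 = 0

0


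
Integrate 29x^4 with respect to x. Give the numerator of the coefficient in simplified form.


Apply the power rule for integration:
integral of ax^n dx = a/(n+1) * x^(n+1) + C
integral of 29x^4 dx
= 29/5 * x^5 + C
The coefficient in lowest terms is 29/5, and its numerator is 29

29


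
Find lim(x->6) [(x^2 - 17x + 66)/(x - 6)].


Direct substitution gives 0/0, so we factor the numerator.
Factor: (x^2 - 17x + 66) = (x - 6)(x - 11)
Cancel the common factor (x - 6):
(x^2 - 17x + 66)/(x - 6) = (x - 11)
Now substitute x = 6:
= (6) - (11) = -5

-5
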